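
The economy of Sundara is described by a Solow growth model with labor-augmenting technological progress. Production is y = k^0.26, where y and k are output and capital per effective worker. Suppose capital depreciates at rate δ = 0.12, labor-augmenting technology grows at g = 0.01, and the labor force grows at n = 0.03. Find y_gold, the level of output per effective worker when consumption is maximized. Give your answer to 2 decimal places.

y_gold ≈ 1.19

The effective depreciation rate is n + g + δ = 0.03 + 0.01 + 0.12 = 0.16.
Maximizing c = f(k) − (n+g+δ)·k gives f'(k) = n+g+δ, i.e. 0.26·k^(0.26−1) = 0.16, so k_gold = (0.26/0.16)^(1/0.74) ≈ 1.9272.
Output: y_gold = k_gold^0.26 = 1.9272^0.26 ≈ 1.1860.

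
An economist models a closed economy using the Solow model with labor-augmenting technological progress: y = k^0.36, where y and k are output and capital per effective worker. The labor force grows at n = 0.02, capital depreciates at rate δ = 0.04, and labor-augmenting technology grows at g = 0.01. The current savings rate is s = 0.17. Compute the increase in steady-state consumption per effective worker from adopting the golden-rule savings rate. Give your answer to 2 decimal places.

Δc ≈ 0.24

Capital per effective worker breaks even when investment replaces (n + g + δ)·k; here n + g + δ = 0.07.
Current steady state (s = 0.17): k* = (0.17/0.07)^(1/0.64) ≈ 4.0005, y* = 4.0005^0.36 ≈ 1.6473, c* = (1−0.17)·1.6473 ≈ 1.3672.
At the golden rule the marginal product of capital equals n+g+δ: 0.36·k^(0.36−1) = 0.07. Solving, k_gold = (0.36/0.07)^(1/0.64) ≈ 12.9198.
y_gold = 12.9198^0.36 ≈ 2.5122, c_gold = y_gold − 0.07·k_gold ≈ 1.6078.
Gain: Δc = 1.6078 − 1.3672 ≈ 0.2406.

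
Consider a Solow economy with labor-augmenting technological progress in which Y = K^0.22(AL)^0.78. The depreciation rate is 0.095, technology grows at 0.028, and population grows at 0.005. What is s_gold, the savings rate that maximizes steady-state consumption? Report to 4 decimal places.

Capital per effective worker breaks even when investment replaces (n + g + δ)·k; here n + g + δ = 0.128.
At the golden rule MPK = n+g+δ, and in any Cobb-Douglas steady state s = (n+g+δ)·k/y = MPK·k/y = capital's share 0.22.

s_gold = 0.2200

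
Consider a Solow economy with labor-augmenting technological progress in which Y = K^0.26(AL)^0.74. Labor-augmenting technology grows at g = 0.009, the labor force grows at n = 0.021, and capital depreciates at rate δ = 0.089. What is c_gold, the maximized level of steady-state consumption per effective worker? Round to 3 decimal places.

Break-even investment rate: n + g + δ = 0.021 + 0.009 + 0.089 = 0.119.
Setting f'(k) = n+g+δ gives 0.26·k^(0.26−1) = 0.119, hence k_gold = (0.26/0.119)^(1/0.74) ≈ 2.8753.
y_gold = 2.8753^0.26 ≈ 1.3160.
c_gold = y_gold − (n+g+δ)·k_gold = 1.3160 − 0.119·2.8753 ≈ 0.9738.

c_gold ≈ 0.974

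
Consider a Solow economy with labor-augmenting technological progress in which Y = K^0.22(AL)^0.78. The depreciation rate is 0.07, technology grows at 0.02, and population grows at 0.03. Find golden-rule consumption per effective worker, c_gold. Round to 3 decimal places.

Break-even investment rate: n + g + δ = 0.03 + 0.02 + 0.07 = 0.12.
Golden rule sets MPK = n+g+δ: 0.22·k^(0.22−1) = 0.12, so k_gold = (0.22/0.12)^(1/0.78) ≈ 2.1751.
y_gold = 2.1751^0.22 ≈ 1.1864.
c_gold = y_gold − (n+g+δ)·k_gold = 1.1864 − 0.12·2.1751 ≈ 0.9254.

c_gold ≈ 0.925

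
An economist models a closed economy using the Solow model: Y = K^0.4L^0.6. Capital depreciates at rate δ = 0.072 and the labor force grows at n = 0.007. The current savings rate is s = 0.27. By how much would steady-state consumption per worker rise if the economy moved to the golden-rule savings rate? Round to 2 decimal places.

Δc ≈ 0.11

Break-even investment rate: n + δ = 0.007 + 0.072 = 0.079.
Current steady state (s = 0.27): k* = (0.27/0.079)^(1/0.6) ≈ 7.7546, y* = 7.7546^0.4 ≈ 2.2689, c* = (1−0.27)·2.2689 ≈ 1.6563.
Golden rule sets MPK = n+δ: 0.4·k^(0.4−1) = 0.079, so k_gold = (0.4/0.079)^(1/0.6) ≈ 14.9298.
y_gold = 14.9298^0.4 ≈ 2.9486, c_gold = y_gold − 0.079·k_gold ≈ 1.7692.
Gain: Δc = 1.7692 − 1.6563 ≈ 0.1129.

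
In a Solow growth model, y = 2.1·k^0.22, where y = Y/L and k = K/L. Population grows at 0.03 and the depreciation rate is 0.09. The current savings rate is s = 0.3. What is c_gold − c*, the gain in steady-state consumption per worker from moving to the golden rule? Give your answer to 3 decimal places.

Break-even investment rate: n + δ = 0.03 + 0.09 = 0.12.
Current steady state (s = 0.3): k* = (0.3·2.1/0.12)^(1/0.78) ≈ 8.3807, y* = 2.1·8.3807^0.22 ≈ 3.3523, c* = (1−0.3)·3.3523 ≈ 2.3466.
Setting f'(k) = n+δ gives 0.22·2.1·k^(0.22−1) = 0.12, hence k_gold = (0.22·2.1/0.12)^(1/0.78) ≈ 5.6311.
y_gold = 2.1·5.6311^0.22 ≈ 3.0715, c_gold = y_gold − 0.12·k_gold ≈ 2.3958.
Gain: Δc = 2.3958 − 2.3466 ≈ 0.0492.

Δc ≈ 0.049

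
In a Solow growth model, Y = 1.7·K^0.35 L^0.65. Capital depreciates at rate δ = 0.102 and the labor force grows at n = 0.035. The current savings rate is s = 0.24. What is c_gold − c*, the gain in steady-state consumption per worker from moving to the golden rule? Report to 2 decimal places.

Break-even investment rate: n + δ = 0.035 + 0.102 = 0.137.
Current steady state (s = 0.24): k* = (0.24·1.7/0.137)^(1/0.65) ≈ 5.3597, y* = 1.7·5.3597^0.35 ≈ 3.0595, c* = (1−0.24)·3.0595 ≈ 2.3252.
Maximizing c = f(k) − (n+δ)·k gives f'(k) = n+δ, i.e. 0.35·1.7·k^(0.35−1) = 0.137, so k_gold = (0.35·1.7/0.137)^(1/0.65) ≈ 9.5769.
y_gold = 1.7·9.5769^0.35 ≈ 3.7487, c_gold = y_gold − 0.137·k_gold ≈ 2.4366.
Gain: Δc = 2.4366 − 2.3252 ≈ 0.1114.

Δc ≈ 0.11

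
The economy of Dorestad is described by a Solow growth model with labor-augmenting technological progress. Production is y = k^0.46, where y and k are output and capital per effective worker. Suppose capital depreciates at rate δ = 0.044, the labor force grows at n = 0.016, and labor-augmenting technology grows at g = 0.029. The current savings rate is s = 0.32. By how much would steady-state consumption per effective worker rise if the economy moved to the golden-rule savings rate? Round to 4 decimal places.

Δc ≈ 0.1654

Break-even investment rate: n + g + δ = 0.016 + 0.029 + 0.044 = 0.089.
Current steady state (s = 0.32): k* = (0.32/0.089)^(1/0.54) ≈ 10.6951, y* = 10.6951^0.46 ≈ 2.9746, c* = (1−0.32)·2.9746 ≈ 2.0227.
At the golden rule the marginal product of capital equals n+g+δ: 0.46·k^(0.46−1) = 0.089. Solving, k_gold = (0.46/0.089)^(1/0.54) ≈ 20.9436.
y_gold = 20.9436^0.46 ≈ 4.0521, c_gold = y_gold − 0.089·k_gold ≈ 2.1882.
Gain: Δc = 2.1882 − 2.0227 ≈ 0.1654.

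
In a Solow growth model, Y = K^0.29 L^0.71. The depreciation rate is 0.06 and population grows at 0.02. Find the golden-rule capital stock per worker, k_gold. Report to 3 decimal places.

The effective depreciation rate is n + δ = 0.02 + 0.06 = 0.08.
Setting f'(k) = n+δ gives 0.29·k^(0.29−1) = 0.08, hence k_gold = (0.29/0.08)^(1/0.71) ≈ 6.1342.

k_gold ≈ 6.134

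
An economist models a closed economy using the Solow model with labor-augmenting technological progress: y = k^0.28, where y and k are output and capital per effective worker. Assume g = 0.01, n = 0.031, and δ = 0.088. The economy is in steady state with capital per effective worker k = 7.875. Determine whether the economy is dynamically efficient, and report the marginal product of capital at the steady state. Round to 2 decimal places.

dynamically inefficient; MPK ≈ 0.06

The effective depreciation rate is n + g + δ = 0.031 + 0.01 + 0.088 = 0.129.
MPK = 0.28·k^(0.28−1) = 0.28·7.875^(-0.72) ≈ 0.0634.
MPK < 0.129, so the economy is dynamically inefficient (over-saving).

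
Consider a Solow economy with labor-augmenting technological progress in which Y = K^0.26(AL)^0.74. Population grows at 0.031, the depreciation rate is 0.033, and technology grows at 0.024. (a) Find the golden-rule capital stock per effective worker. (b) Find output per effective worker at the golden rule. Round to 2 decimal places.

The effective depreciation rate is n + g + δ = 0.031 + 0.024 + 0.033 = 0.088.
Maximizing c = f(k) − (n+g+δ)·k gives f'(k) = n+g+δ, i.e. 0.26·k^(0.26−1) = 0.088, so k_gold = (0.26/0.088)^(1/0.74) ≈ 4.3231.
y_gold = 4.3231^0.26 ≈ 1.4632.

(a) k_gold ≈ 4.32; (b) y_gold ≈ 1.46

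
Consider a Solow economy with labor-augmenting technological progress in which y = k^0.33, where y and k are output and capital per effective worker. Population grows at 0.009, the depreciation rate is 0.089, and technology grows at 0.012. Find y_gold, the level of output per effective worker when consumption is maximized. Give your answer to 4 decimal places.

y_gold ≈ 1.7179

Break-even investment rate: n + g + δ = 0.009 + 0.012 + 0.089 = 0.11.
At the golden rule the marginal product of capital equals n+g+δ: 0.33·k^(0.33−1) = 0.11. Solving, k_gold = (0.33/0.11)^(1/0.67) ≈ 5.1537.
Output: y_gold = k_gold^0.33 = 5.1537^0.33 ≈ 1.7179.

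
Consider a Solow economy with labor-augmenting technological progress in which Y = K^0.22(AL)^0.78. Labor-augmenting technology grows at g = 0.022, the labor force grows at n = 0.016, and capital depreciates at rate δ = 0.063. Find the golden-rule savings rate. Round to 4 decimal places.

Break-even investment rate: n + g + δ = 0.016 + 0.022 + 0.063 = 0.101.
At the golden rule MPK = n+g+δ, and in any Cobb-Douglas steady state s = (n+g+δ)·k/y = MPK·k/y = capital's share 0.22.

s_gold = 0.2200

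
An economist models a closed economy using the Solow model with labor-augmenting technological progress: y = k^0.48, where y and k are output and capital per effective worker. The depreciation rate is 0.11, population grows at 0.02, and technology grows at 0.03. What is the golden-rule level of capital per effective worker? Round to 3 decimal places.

Capital per effective worker breaks even when investment replaces (n + g + δ)·k; here n + g + δ = 0.16.
At the golden rule the marginal product of capital equals n+g+δ: 0.48·k^(0.48−1) = 0.16. Solving, k_gold = (0.48/0.16)^(1/0.52) ≈ 8.2707.

k_gold ≈ 8.271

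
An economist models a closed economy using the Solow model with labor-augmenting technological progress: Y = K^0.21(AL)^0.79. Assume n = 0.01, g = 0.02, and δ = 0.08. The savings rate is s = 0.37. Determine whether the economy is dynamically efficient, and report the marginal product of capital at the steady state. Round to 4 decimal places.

dynamically inefficient; MPK ≈ 0.0624

The effective depreciation rate is n + g + δ = 0.01 + 0.02 + 0.08 = 0.11.
Steady-state k*: s·k^0.21 = 0.11·k gives k* = (0.37/0.11)^(1/0.79) ≈ 4.6435.
MPK = 0.21·4.6435^(-0.79) ≈ 0.0624.
MPK < n+g+δ = 0.11, so the economy is dynamically inefficient (over-saving).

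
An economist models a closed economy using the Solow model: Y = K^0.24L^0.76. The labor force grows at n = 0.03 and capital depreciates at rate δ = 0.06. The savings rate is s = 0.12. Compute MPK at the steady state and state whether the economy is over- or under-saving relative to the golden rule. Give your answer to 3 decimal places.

under-saving; MPK ≈ 0.180

The effective depreciation rate is n + δ = 0.03 + 0.06 = 0.09.
Steady-state k*: s·k^0.24 = 0.09·k gives k* = (0.12/0.09)^(1/0.76) ≈ 1.4601.
MPK = 0.24·1.4601^(-0.76) ≈ 0.1800.
MPK > n+δ = 0.09, so the economy is dynamically efficient (under-saving).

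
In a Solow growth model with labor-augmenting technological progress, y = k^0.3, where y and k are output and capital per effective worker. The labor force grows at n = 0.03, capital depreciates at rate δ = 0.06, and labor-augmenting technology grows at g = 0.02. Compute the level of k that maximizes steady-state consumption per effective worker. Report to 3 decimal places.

Break-even investment rate: n + g + δ = 0.03 + 0.02 + 0.06 = 0.11.
Golden rule sets MPK = n+g+δ: 0.3·k^(0.3−1) = 0.11, so k_gold = (0.3/0.11)^(1/0.7) ≈ 4.1925.

k_gold ≈ 4.192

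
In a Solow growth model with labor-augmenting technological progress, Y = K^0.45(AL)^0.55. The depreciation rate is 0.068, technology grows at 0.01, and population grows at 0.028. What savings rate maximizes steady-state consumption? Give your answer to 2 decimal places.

s_gold = 0.45

n + g + δ = 0.028 + 0.01 + 0.068 = 0.106.
At the golden rule MPK = n+g+δ, and in any Cobb-Douglas steady state s = (n+g+δ)·k/y = MPK·k/y = capital's share 0.45.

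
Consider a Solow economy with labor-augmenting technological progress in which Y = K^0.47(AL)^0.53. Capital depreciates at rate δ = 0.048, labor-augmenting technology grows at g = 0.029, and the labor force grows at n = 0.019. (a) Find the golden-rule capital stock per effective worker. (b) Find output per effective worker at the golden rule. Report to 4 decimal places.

(a) k_gold ≈ 20.0244; (b) y_gold ≈ 4.0901

Capital per effective worker breaks even when investment replaces (n + g + δ)·k; here n + g + δ = 0.096.
Maximizing c = f(k) − (n+g+δ)·k gives f'(k) = n+g+δ, i.e. 0.47·k^(0.47−1) = 0.096, so k_gold = (0.47/0.096)^(1/0.53) ≈ 20.0244.
y_gold = 20.0244^0.47 ≈ 4.0901.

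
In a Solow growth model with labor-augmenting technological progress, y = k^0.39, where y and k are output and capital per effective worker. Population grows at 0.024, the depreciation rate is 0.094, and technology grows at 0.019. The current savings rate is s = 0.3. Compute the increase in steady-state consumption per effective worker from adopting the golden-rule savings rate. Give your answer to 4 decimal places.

Δc ≈ 0.0353

Capital per effective worker breaks even when investment replaces (n + g + δ)·k; here n + g + δ = 0.137.
Current steady state (s = 0.3): k* = (0.3/0.137)^(1/0.61) ≈ 3.6144, y* = 3.6144^0.39 ≈ 1.6506, c* = (1−0.3)·1.6506 ≈ 1.1554.
Golden rule sets MPK = n+g+δ: 0.39·k^(0.39−1) = 0.137, so k_gold = (0.39/0.137)^(1/0.61) ≈ 5.5568.
y_gold = 5.5568^0.39 ≈ 1.9520, c_gold = y_gold − 0.137·k_gold ≈ 1.1907.
Gain: Δc = 1.1907 − 1.1554 ≈ 0.0353.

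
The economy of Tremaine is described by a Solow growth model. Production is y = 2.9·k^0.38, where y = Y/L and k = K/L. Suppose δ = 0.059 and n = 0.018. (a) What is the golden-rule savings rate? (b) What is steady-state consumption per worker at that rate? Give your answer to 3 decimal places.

n + δ = 0.018 + 0.059 = 0.077.
For Cobb-Douglas, s_gold equals capital's share: s_gold = 0.38.
Golden rule sets MPK = n+δ: 0.38·2.9·k^(0.38−1) = 0.077, so k_gold = (0.38·2.9/0.077)^(1/0.62) ≈ 73.1169.
y_gold = 2.9·73.1169^0.38 ≈ 14.8158; c_gold = (1−0.38)·y_gold ≈ 9.1858.

(a) s_gold = 0.380; (b) c_gold ≈ 9.186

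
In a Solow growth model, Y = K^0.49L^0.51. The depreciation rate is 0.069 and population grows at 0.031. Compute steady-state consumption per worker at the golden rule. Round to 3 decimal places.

c_gold ≈ 2.348

The effective depreciation rate is n + δ = 0.031 + 0.069 = 0.1.
At the golden rule the marginal product of capital equals n+δ: 0.49·k^(0.49−1) = 0.1. Solving, k_gold = (0.49/0.1)^(1/0.51) ≈ 22.5593.
y_gold = 22.5593^0.49 ≈ 4.6039.
c_gold = y_gold − (n+δ)·k_gold = 4.6039 − 0.1·22.5593 ≈ 2.3480.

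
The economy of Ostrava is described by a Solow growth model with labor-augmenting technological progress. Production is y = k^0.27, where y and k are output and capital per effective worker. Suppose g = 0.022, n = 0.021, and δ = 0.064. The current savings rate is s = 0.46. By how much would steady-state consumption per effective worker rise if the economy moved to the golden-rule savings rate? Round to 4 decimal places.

Break-even investment rate: n + g + δ = 0.021 + 0.022 + 0.064 = 0.107.
Current steady state (s = 0.46): k* = (0.46/0.107)^(1/0.73) ≈ 7.3729, y* = 7.3729^0.27 ≈ 1.7150, c* = (1−0.46)·1.7150 ≈ 0.9261.
Setting f'(k) = n+g+δ gives 0.27·k^(0.27−1) = 0.107, hence k_gold = (0.27/0.107)^(1/0.73) ≈ 3.5535.
y_gold = 3.5535^0.27 ≈ 1.4082, c_gold = y_gold − 0.107·k_gold ≈ 1.0280.
Gain: Δc = 1.0280 − 0.9261 ≈ 0.1019.

Δc ≈ 0.1019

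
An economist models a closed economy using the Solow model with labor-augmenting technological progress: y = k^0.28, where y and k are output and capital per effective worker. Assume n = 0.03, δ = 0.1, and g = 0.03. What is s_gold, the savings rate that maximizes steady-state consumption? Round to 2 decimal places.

The effective depreciation rate is n + g + δ = 0.03 + 0.03 + 0.1 = 0.16.
At the golden rule MPK = n+g+δ, and in any Cobb-Douglas steady state s = (n+g+δ)·k/y = MPK·k/y = capital's share 0.28.

s_gold = 0.28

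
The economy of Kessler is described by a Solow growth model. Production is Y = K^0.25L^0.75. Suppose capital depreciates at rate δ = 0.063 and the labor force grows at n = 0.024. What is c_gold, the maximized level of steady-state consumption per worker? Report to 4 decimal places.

c_gold ≈ 1.0663

The effective depreciation rate is n + δ = 0.024 + 0.063 = 0.087.
At the golden rule the marginal product of capital equals n+δ: 0.25·k^(0.25−1) = 0.087. Solving, k_gold = (0.25/0.087)^(1/0.75) ≈ 4.0853.
y_gold = 4.0853^0.25 ≈ 1.4217.
c_gold = y_gold − (n+δ)·k_gold = 1.4217 − 0.087·4.0853 ≈ 1.0663.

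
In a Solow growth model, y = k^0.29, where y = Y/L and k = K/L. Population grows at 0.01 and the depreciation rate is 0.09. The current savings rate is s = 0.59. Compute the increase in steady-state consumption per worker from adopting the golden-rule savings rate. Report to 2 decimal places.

Δc ≈ 0.25

Break-even investment rate: n + δ = 0.01 + 0.09 = 0.1.
Current steady state (s = 0.59): k* = (0.59/0.1)^(1/0.71) ≈ 12.1817, y* = 12.1817^0.29 ≈ 2.0647, c* = (1−0.59)·2.0647 ≈ 0.8465.
Setting f'(k) = n+δ gives 0.29·k^(0.29−1) = 0.1, hence k_gold = (0.29/0.1)^(1/0.71) ≈ 4.4799.
y_gold = 4.4799^0.29 ≈ 1.5448, c_gold = y_gold − 0.1·k_gold ≈ 1.0968.
Gain: Δc = 1.0968 − 0.8465 ≈ 0.2503.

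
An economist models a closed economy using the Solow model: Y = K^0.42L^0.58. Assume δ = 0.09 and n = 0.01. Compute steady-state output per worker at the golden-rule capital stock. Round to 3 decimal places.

Capital per worker breaks even when investment replaces (n + δ)·k; here n + δ = 0.1.
Golden rule sets MPK = n+δ: 0.42·k^(0.42−1) = 0.1, so k_gold = (0.42/0.1)^(1/0.58) ≈ 11.8732.
Output: y_gold = k_gold^0.42 = 11.8732^0.42 ≈ 2.8270.

y_gold ≈ 2.827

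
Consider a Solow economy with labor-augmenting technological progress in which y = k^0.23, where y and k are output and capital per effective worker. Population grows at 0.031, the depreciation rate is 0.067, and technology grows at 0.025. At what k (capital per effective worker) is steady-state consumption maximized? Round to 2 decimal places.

n + g + δ = 0.031 + 0.025 + 0.067 = 0.123.
Maximizing c = f(k) − (n+g+δ)·k gives f'(k) = n+g+δ, i.e. 0.23·k^(0.23−1) = 0.123, so k_gold = (0.23/0.123)^(1/0.77) ≈ 2.2543.

k_gold ≈ 2.25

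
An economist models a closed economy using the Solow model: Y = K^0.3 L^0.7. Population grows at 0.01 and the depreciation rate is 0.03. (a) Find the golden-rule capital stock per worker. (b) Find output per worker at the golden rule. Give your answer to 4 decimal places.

n + δ = 0.01 + 0.03 = 0.04.
Golden rule sets MPK = n+δ: 0.3·k^(0.3−1) = 0.04, so k_gold = (0.3/0.04)^(1/0.7) ≈ 17.7864.
y_gold = 17.7864^0.3 ≈ 2.3715.

(a) k_gold ≈ 17.7864; (b) y_gold ≈ 2.3715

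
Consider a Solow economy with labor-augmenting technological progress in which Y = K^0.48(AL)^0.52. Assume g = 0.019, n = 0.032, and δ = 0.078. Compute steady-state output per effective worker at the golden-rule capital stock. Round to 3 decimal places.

Break-even investment rate: n + g + δ = 0.032 + 0.019 + 0.078 = 0.129.
Maximizing c = f(k) − (n+g+δ)·k gives f'(k) = n+g+δ, i.e. 0.48·k^(0.48−1) = 0.129, so k_gold = (0.48/0.129)^(1/0.52) ≈ 12.5143.
Output: y_gold = k_gold^0.48 = 12.5143^0.48 ≈ 3.3632.

y_gold ≈ 3.363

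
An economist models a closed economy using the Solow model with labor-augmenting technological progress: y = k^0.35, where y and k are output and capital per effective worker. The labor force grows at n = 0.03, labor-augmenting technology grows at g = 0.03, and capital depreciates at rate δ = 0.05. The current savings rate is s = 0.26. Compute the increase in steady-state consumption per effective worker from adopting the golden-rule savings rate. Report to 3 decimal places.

Δc ≈ 0.036

Break-even investment rate: n + g + δ = 0.03 + 0.03 + 0.05 = 0.11.
Current steady state (s = 0.26): k* = (0.26/0.11)^(1/0.65) ≈ 3.7561, y* = 3.7561^0.35 ≈ 1.5891, c* = (1−0.26)·1.5891 ≈ 1.1760.
Maximizing c = f(k) − (n+g+δ)·k gives f'(k) = n+g+δ, i.e. 0.35·k^(0.35−1) = 0.11, so k_gold = (0.35/0.11)^(1/0.65) ≈ 5.9340.
y_gold = 5.9340^0.35 ≈ 1.8650, c_gold = y_gold − 0.11·k_gold ≈ 1.2122.
Gain: Δc = 1.2122 − 1.1760 ≈ 0.0363.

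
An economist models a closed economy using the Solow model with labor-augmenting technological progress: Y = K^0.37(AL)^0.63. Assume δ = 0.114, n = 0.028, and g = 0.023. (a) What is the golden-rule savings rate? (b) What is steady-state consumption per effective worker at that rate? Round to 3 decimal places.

Capital per effective worker breaks even when investment replaces (n + g + δ)·k; here n + g + δ = 0.165.
For Cobb-Douglas, s_gold equals capital's share: s_gold = 0.37.
At the golden rule the marginal product of capital equals n+g+δ: 0.37·k^(0.37−1) = 0.165. Solving, k_gold = (0.37/0.165)^(1/0.63) ≈ 3.6033.
y_gold = 3.6033^0.37 ≈ 1.6069; c_gold = (1−0.37)·y_gold ≈ 1.0123.

(a) s_gold = 0.370; (b) c_gold ≈ 1.012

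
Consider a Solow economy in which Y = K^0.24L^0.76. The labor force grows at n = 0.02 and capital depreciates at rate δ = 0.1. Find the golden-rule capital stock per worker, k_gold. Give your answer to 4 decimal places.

Break-even investment rate: n + δ = 0.02 + 0.1 = 0.12.
At the golden rule the marginal product of capital equals n+δ: 0.24·k^(0.24−1) = 0.12. Solving, k_gold = (0.24/0.12)^(1/0.76) ≈ 2.4894.

k_gold ≈ 2.4894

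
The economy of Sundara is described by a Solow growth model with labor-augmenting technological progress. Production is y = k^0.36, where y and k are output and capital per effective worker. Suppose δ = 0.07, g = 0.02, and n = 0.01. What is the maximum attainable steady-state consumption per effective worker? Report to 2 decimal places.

c_gold ≈ 1.32

Break-even investment rate: n + g + δ = 0.01 + 0.02 + 0.07 = 0.1.
Golden rule sets MPK = n+g+δ: 0.36·k^(0.36−1) = 0.1, so k_gold = (0.36/0.1)^(1/0.64) ≈ 7.3998.
y_gold = 7.3998^0.36 ≈ 2.0555.
c_gold = y_gold − (n+g+δ)·k_gold = 2.0555 − 0.1·7.3998 ≈ 1.3155.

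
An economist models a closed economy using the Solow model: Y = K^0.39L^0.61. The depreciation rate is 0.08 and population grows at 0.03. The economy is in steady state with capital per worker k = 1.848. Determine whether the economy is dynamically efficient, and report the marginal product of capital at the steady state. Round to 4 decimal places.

dynamically efficient; MPK ≈ 0.2681

n + δ = 0.03 + 0.08 = 0.11.
MPK = 0.39·k^(0.39−1) = 0.39·1.848^(-0.61) ≈ 0.2681.
MPK > 0.11, so the economy is dynamically efficient (under-saving).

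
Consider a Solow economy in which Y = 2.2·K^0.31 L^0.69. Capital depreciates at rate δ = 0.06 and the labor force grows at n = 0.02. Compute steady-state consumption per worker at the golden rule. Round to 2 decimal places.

Break-even investment rate: n + δ = 0.02 + 0.06 = 0.08.
Setting f'(k) = n+δ gives 0.31·2.2·k^(0.31−1) = 0.08, hence k_gold = (0.31·2.2/0.08)^(1/0.69) ≈ 22.3271.
y_gold = 2.2·22.3271^0.31 ≈ 5.7618.
c_gold = y_gold − (n+δ)·k_gold = 5.7618 − 0.08·22.3271 ≈ 3.9757.

c_gold ≈ 3.98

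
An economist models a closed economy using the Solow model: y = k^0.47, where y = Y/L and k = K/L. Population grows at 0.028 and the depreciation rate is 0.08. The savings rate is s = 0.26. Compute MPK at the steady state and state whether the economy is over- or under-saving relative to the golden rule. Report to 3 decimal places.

Capital per worker breaks even when investment replaces (n + δ)·k; here n + δ = 0.108.
Steady-state k*: s·k^0.47 = 0.108·k gives k* = (0.26/0.108)^(1/0.53) ≈ 5.2469.
MPK = 0.47·5.2469^(-0.53) ≈ 0.1952.
MPK > n+δ = 0.108, so the economy is dynamically efficient (under-saving).

under-saving; MPK ≈ 0.195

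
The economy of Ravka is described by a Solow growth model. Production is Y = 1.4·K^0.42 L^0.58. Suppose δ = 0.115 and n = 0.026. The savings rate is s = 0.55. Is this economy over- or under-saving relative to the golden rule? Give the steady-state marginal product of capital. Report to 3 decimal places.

over-saving; MPK ≈ 0.108

The effective depreciation rate is n + δ = 0.026 + 0.115 = 0.141.
Steady-state k*: s·A·k^0.42 = 0.141·k gives k* = (0.55·1.4/0.141)^(1/0.58) ≈ 18.6706.
MPK = 0.42·1.4·18.6706^(-0.58) ≈ 0.1077.
MPK < n+δ = 0.141, so the economy is dynamically inefficient (over-saving).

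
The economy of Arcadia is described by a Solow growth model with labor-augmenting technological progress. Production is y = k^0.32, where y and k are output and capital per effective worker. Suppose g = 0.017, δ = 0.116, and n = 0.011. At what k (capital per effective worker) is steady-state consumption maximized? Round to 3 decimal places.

k_gold ≈ 3.236

The effective depreciation rate is n + g + δ = 0.011 + 0.017 + 0.116 = 0.144.
Maximizing c = f(k) − (n+g+δ)·k gives f'(k) = n+g+δ, i.e. 0.32·k^(0.32−1) = 0.144, so k_gold = (0.32/0.144)^(1/0.68) ≈ 3.2358.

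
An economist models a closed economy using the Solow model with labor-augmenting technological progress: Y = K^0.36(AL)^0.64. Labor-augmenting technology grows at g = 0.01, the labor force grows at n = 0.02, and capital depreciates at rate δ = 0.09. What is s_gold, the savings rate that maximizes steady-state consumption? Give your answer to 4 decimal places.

s_gold = 0.3600

The effective depreciation rate is n + g + δ = 0.02 + 0.01 + 0.09 = 0.12.
At the golden rule MPK = n+g+δ, and in any Cobb-Douglas steady state s = (n+g+δ)·k/y = MPK·k/y = capital's share 0.36.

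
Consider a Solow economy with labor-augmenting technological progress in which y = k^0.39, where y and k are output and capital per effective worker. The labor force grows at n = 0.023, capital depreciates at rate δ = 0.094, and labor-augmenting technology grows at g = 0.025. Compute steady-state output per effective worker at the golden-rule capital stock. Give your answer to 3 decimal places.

y_gold ≈ 1.908

The effective depreciation rate is n + g + δ = 0.023 + 0.025 + 0.094 = 0.142.
Setting f'(k) = n+g+δ gives 0.39·k^(0.39−1) = 0.142, hence k_gold = (0.39/0.142)^(1/0.61) ≈ 5.2397.
Output: y_gold = k_gold^0.39 = 5.2397^0.39 ≈ 1.9078.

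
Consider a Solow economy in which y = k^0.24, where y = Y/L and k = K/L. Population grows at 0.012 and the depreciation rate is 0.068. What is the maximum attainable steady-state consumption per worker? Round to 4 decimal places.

c_gold ≈ 1.0752

The effective depreciation rate is n + δ = 0.012 + 0.068 = 0.08.
Golden rule sets MPK = n+δ: 0.24·k^(0.24−1) = 0.08, so k_gold = (0.24/0.08)^(1/0.76) ≈ 4.2442.
y_gold = 4.2442^0.24 ≈ 1.4147.
c_gold = y_gold − (n+δ)·k_gold = 1.4147 − 0.08·4.2442 ≈ 1.0752.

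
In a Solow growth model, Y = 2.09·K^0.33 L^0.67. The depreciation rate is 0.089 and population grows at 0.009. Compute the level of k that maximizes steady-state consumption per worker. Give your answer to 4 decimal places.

Capital per worker breaks even when investment replaces (n + δ)·k; here n + δ = 0.098.
Golden rule sets MPK = n+δ: 0.33·2.09·k^(0.33−1) = 0.098, so k_gold = (0.33·2.09/0.098)^(1/0.67) ≈ 18.4004.

k_gold ≈ 18.4004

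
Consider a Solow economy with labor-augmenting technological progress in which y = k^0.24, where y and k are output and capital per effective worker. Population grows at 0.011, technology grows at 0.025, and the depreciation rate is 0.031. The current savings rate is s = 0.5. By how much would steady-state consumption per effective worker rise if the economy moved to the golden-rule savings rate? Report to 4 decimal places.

Δc ≈ 0.1939

Break-even investment rate: n + g + δ = 0.011 + 0.025 + 0.031 = 0.067.
Current steady state (s = 0.5): k* = (0.5/0.067)^(1/0.76) ≈ 14.0782, y* = 14.0782^0.24 ≈ 1.8865, c* = (1−0.5)·1.8865 ≈ 0.9432.
Maximizing c = f(k) − (n+g+δ)·k gives f'(k) = n+g+δ, i.e. 0.24·k^(0.24−1) = 0.067, so k_gold = (0.24/0.067)^(1/0.76) ≈ 5.3595.
y_gold = 5.3595^0.24 ≈ 1.4962, c_gold = y_gold − 0.067·k_gold ≈ 1.1371.
Gain: Δc = 1.1371 − 0.9432 ≈ 0.1939.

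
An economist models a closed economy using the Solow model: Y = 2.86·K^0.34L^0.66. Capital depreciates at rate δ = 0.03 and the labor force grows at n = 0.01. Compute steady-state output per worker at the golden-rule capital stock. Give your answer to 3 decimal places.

y_gold ≈ 14.800

Break-even investment rate: n + δ = 0.01 + 0.03 = 0.04.
Maximizing c = f(k) − (n+δ)·k gives f'(k) = n+δ, i.e. 0.34·2.86·k^(0.34−1) = 0.04, so k_gold = (0.34·2.86/0.04)^(1/0.66) ≈ 125.7981.
Output: y_gold = 2.86·k_gold^0.34 = 2.86·125.7981^0.34 ≈ 14.7998.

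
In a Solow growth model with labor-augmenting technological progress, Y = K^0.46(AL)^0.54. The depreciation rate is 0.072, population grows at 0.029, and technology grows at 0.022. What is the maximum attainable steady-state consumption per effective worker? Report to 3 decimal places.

c_gold ≈ 1.661

The effective depreciation rate is n + g + δ = 0.029 + 0.022 + 0.072 = 0.123.
Golden rule sets MPK = n+g+δ: 0.46·k^(0.46−1) = 0.123, so k_gold = (0.46/0.123)^(1/0.54) ≈ 11.5037.
y_gold = 11.5037^0.46 ≈ 3.0760.
c_gold = y_gold − (n+g+δ)·k_gold = 3.0760 − 0.123·11.5037 ≈ 1.6610.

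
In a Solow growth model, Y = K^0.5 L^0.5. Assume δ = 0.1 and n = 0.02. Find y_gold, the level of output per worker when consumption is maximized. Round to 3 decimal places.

n + δ = 0.02 + 0.1 = 0.12.
At the golden rule the marginal product of capital equals n+δ: 0.5·k^(0.5−1) = 0.12. Solving, k_gold = (0.5/0.12)^(1/0.5) ≈ 17.3611.
Output: y_gold = k_gold^0.5 = 17.3611^0.5 ≈ 4.1667.

y_gold ≈ 4.167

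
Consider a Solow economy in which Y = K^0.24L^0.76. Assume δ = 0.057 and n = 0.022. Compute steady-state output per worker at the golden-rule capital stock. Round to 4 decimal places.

Capital per worker breaks even when investment replaces (n + δ)·k; here n + δ = 0.079.
Setting f'(k) = n+δ gives 0.24·k^(0.24−1) = 0.079, hence k_gold = (0.24/0.079)^(1/0.76) ≈ 4.3150.
Output: y_gold = k_gold^0.24 = 4.3150^0.24 ≈ 1.4203.

y_gold ≈ 1.4203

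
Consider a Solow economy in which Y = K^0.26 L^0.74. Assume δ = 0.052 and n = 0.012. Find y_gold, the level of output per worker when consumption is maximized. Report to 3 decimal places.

y_gold ≈ 1.636

n + δ = 0.012 + 0.052 = 0.064.
Maximizing c = f(k) − (n+δ)·k gives f'(k) = n+δ, i.e. 0.26·k^(0.26−1) = 0.064, so k_gold = (0.26/0.064)^(1/0.74) ≈ 6.6480.
Output: y_gold = k_gold^0.26 = 6.6480^0.26 ≈ 1.6364.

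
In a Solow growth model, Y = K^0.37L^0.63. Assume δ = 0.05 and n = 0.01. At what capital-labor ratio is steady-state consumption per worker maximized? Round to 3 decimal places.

k_gold ≈ 17.949

Capital per worker breaks even when investment replaces (n + δ)·k; here n + δ = 0.06.
Golden rule sets MPK = n+δ: 0.37·k^(0.37−1) = 0.06, so k_gold = (0.37/0.06)^(1/0.63) ≈ 17.9493.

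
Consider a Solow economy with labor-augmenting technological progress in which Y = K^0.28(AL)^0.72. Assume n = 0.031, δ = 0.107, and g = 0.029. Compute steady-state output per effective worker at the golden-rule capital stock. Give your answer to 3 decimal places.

y_gold ≈ 1.223

Capital per effective worker breaks even when investment replaces (n + g + δ)·k; here n + g + δ = 0.167.
Maximizing c = f(k) − (n+g+δ)·k gives f'(k) = n+g+δ, i.e. 0.28·k^(0.28−1) = 0.167, so k_gold = (0.28/0.167)^(1/0.72) ≈ 2.0499.
Output: y_gold = k_gold^0.28 = 2.0499^0.28 ≈ 1.2226.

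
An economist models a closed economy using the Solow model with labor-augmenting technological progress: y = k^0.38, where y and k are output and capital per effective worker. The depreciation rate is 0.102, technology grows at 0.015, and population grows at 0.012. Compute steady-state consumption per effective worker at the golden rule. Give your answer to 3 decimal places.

c_gold ≈ 1.202

The effective depreciation rate is n + g + δ = 0.012 + 0.015 + 0.102 = 0.129.
Maximizing c = f(k) − (n+g+δ)·k gives f'(k) = n+g+δ, i.e. 0.38·k^(0.38−1) = 0.129, so k_gold = (0.38/0.129)^(1/0.62) ≈ 5.7117.
y_gold = 5.7117^0.38 ≈ 1.9390.
c_gold = y_gold − (n+g+δ)·k_gold = 1.9390 − 0.129·5.7117 ≈ 1.2022.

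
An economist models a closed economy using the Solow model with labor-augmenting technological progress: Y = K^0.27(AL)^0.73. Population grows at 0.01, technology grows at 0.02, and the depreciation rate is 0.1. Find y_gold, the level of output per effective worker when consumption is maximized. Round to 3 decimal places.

Break-even investment rate: n + g + δ = 0.01 + 0.02 + 0.1 = 0.13.
Golden rule sets MPK = n+g+δ: 0.27·k^(0.27−1) = 0.13, so k_gold = (0.27/0.13)^(1/0.73) ≈ 2.7216.
Output: y_gold = k_gold^0.27 = 2.7216^0.27 ≈ 1.3104.

y_gold ≈ 1.310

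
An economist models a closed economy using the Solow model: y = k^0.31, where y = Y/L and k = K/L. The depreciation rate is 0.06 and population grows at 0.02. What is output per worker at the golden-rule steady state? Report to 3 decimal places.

The effective depreciation rate is n + δ = 0.02 + 0.06 = 0.08.
Golden rule sets MPK = n+δ: 0.31·k^(0.31−1) = 0.08, so k_gold = (0.31/0.08)^(1/0.69) ≈ 7.1214.
Output: y_gold = k_gold^0.31 = 7.1214^0.31 ≈ 1.8378.

y_gold ≈ 1.838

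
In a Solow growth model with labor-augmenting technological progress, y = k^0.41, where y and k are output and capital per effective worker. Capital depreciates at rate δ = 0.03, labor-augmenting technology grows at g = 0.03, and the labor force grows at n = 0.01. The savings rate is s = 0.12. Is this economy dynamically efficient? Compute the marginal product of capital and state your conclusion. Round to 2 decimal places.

Break-even investment rate: n + g + δ = 0.01 + 0.03 + 0.03 = 0.07.
Steady-state k*: s·k^0.41 = 0.07·k gives k* = (0.12/0.07)^(1/0.59) ≈ 2.4932.
MPK = 0.41·2.4932^(-0.59) ≈ 0.2392.
MPK > n+g+δ = 0.07, so the economy is dynamically efficient (under-saving).

dynamically efficient; MPK ≈ 0.24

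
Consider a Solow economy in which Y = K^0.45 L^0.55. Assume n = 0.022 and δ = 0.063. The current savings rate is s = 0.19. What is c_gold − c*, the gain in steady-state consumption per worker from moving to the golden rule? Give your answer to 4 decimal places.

Δc ≈ 0.5863

The effective depreciation rate is n + δ = 0.022 + 0.063 = 0.085.
Current steady state (s = 0.19): k* = (0.19/0.085)^(1/0.55) ≈ 4.3167, y* = 4.3167^0.45 ≈ 1.9312, c* = (1−0.19)·1.9312 ≈ 1.5642.
Setting f'(k) = n+δ gives 0.45·k^(0.45−1) = 0.085, hence k_gold = (0.45/0.085)^(1/0.55) ≈ 20.7009.
y_gold = 20.7009^0.45 ≈ 3.9102, c_gold = y_gold − 0.085·k_gold ≈ 2.1506.
Gain: Δc = 2.1506 − 1.5642 ≈ 0.5863.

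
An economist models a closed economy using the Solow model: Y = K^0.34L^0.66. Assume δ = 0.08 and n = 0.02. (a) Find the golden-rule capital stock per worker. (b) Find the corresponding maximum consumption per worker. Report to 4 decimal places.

Break-even investment rate: n + δ = 0.02 + 0.08 = 0.1.
Maximizing c = f(k) − (n+δ)·k gives f'(k) = n+δ, i.e. 0.34·k^(0.34−1) = 0.1, so k_gold = (0.34/0.1)^(1/0.66) ≈ 6.3866.
y_gold = 6.3866^0.34 ≈ 1.8784; c_gold = y_gold − 0.1·k_gold ≈ 1.2398.

(a) k_gold ≈ 6.3866; (b) c_gold ≈ 1.2398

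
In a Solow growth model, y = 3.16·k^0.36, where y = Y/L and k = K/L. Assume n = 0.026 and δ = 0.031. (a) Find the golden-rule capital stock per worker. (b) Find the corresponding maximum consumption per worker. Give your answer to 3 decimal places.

(a) k_gold ≈ 107.505; (b) c_gold ≈ 10.894

Capital per worker breaks even when investment replaces (n + δ)·k; here n + δ = 0.057.
Golden rule sets MPK = n+δ: 0.36·3.16·k^(0.36−1) = 0.057, so k_gold = (0.36·3.16/0.057)^(1/0.64) ≈ 107.5051.
y_gold = 3.16·107.5051^0.36 ≈ 17.0216; c_gold = y_gold − 0.057·k_gold ≈ 10.8939.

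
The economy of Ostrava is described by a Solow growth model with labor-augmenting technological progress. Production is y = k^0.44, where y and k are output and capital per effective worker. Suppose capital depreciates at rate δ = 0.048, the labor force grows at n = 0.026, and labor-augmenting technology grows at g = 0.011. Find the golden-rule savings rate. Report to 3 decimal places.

Capital per effective worker breaks even when investment replaces (n + g + δ)·k; here n + g + δ = 0.085.
At the golden rule MPK = n+g+δ, and in any Cobb-Douglas steady state s = (n+g+δ)·k/y = MPK·k/y = capital's share 0.44.

s_gold = 0.440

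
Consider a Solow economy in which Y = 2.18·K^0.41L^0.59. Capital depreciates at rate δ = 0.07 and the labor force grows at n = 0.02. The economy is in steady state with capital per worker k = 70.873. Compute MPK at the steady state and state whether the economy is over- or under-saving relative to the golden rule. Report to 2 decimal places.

n + δ = 0.02 + 0.07 = 0.09.
MPK = 0.41·2.18·k^(0.41−1) = 0.41·2.18·70.873^(-0.59) ≈ 0.0724.
MPK < 0.09, so the economy is dynamically inefficient (over-saving).

over-saving; MPK ≈ 0.07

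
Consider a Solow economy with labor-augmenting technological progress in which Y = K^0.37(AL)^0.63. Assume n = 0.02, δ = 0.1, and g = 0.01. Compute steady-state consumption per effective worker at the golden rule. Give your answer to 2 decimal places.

Capital per effective worker breaks even when investment replaces (n + g + δ)·k; here n + g + δ = 0.13.
At the golden rule the marginal product of capital equals n+g+δ: 0.37·k^(0.37−1) = 0.13. Solving, k_gold = (0.37/0.13)^(1/0.63) ≈ 5.2607.
y_gold = 5.2607^0.37 ≈ 1.8484.
c_gold = y_gold − (n+g+δ)·k_gold = 1.8484 − 0.13·5.2607 ≈ 1.1645.

c_gold ≈ 1.16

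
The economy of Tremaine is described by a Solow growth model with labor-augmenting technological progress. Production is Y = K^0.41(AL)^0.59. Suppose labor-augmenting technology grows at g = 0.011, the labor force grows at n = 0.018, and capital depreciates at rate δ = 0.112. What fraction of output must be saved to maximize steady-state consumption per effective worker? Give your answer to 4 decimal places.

The effective depreciation rate is n + g + δ = 0.018 + 0.011 + 0.112 = 0.141.
At the golden rule MPK = n+g+δ, and in any Cobb-Douglas steady state s = (n+g+δ)·k/y = MPK·k/y = capital's share 0.41.

s_gold = 0.4100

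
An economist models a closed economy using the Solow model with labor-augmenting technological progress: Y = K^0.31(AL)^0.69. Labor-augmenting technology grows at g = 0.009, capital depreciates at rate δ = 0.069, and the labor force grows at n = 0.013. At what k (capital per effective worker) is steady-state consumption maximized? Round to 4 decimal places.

k_gold ≈ 5.9085

n + g + δ = 0.013 + 0.009 + 0.069 = 0.091.
Golden rule sets MPK = n+g+δ: 0.31·k^(0.31−1) = 0.091, so k_gold = (0.31/0.091)^(1/0.69) ≈ 5.9085.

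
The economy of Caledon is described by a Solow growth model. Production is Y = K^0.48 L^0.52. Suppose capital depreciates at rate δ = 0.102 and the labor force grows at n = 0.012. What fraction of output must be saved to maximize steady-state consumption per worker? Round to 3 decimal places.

s_gold = 0.480

Break-even investment rate: n + δ = 0.012 + 0.102 = 0.114.
At the golden rule MPK = n+δ, and in any Cobb-Douglas steady state s = (n+δ)·k/y = MPK·k/y = capital's share 0.48.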